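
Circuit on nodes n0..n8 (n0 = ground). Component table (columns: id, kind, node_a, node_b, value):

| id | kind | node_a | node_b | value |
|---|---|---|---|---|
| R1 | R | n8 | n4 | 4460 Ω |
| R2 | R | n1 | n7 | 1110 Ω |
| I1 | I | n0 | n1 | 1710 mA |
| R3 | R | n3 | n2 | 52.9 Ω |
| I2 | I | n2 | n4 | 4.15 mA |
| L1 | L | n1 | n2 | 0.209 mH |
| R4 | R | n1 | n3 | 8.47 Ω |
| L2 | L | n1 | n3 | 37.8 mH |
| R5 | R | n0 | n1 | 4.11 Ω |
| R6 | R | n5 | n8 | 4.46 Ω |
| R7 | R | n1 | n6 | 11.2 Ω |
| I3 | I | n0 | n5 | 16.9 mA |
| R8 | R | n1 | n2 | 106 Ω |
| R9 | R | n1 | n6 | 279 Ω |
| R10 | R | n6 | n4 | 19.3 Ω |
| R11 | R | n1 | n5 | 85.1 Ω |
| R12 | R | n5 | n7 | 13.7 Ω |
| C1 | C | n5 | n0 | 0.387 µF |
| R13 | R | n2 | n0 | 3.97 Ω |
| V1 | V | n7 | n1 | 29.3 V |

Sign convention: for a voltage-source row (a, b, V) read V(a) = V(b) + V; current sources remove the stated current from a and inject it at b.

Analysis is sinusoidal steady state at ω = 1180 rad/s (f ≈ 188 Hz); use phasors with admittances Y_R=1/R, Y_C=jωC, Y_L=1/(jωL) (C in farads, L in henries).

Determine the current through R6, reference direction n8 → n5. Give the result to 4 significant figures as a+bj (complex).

-0.005617+3.451e-05j A

Element admittances at ω=1180 rad/s:
  Y(R1) = 0.0002242+0.000j S between n8,n4
  Y(R2) = 0.0009009+0.000j S between n1,n7
  I1: injects 1.71 A into n1 (from n0)
  Y(R3) = 0.01890+0.000j S between n3,n2
  I2: injects 0.00415 A into n4 (from n2)
  Y(L1) = 0.000-4.055j S between n1,n2
  Y(R4) = 0.1181+0.000j S between n1,n3
  Y(L2) = 0.000-0.02242j S between n1,n3
  Y(R5) = 0.2433+0.000j S between n0,n1
  Y(R6) = 0.2242+0.000j S between n5,n8
  Y(R7) = 0.08929+0.000j S between n1,n6
  I3: injects 0.0169 A into n5 (from n0)
  Y(R8) = 0.009434+0.000j S between n1,n2
  Y(R9) = 0.003584+0.000j S between n1,n6
  Y(R10) = 0.05181+0.000j S between n6,n4
  Y(R11) = 0.01175+0.000j S between n1,n5
  Y(R12) = 0.07299+0.000j S between n5,n7
  Y(C1) = 0.000+0.0004567j S between n5,n0
  Y(R13) = 0.2519+0.000j S between n2,n0
  V1: constraint V(n7)−V(n1) = 29.3
Assemble and solve the 9×9 MNA system:
  V(n1)=3.492+0.08390j  V(n2)=3.482-0.1334j  V(n3)=3.496+0.05449j  V(n4)=3.786+0.08287j  V(n5)=28.86-0.07122j  V(n6)=3.597+0.08353j  V(n7)=32.79+0.08390j  V(n8)=28.84-0.07106j
  i(V1)=-0.3133-0.01132j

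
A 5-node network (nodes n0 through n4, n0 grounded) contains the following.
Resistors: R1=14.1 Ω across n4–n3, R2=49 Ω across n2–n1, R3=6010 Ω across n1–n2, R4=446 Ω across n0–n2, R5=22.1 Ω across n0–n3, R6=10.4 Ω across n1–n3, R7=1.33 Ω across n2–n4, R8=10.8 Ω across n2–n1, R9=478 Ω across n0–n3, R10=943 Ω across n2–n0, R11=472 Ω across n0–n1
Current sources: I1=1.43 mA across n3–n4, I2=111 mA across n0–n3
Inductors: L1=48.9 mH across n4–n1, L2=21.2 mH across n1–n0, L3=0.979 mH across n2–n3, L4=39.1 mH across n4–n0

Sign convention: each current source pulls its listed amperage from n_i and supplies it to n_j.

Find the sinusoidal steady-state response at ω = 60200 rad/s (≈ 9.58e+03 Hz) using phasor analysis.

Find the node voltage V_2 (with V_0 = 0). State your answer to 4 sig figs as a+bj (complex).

2.042+0.04900j V

Element admittances at ω=60200 rad/s:
  Y(R1) = 0.07092+0.000j S between n4,n3
  I1: injects 0.00143 A into n4 (from n3)
  Y(R2) = 0.02041+0.000j S between n2,n1
  Y(L1) = 0.000-0.0003397j S between n4,n1
  Y(L2) = 0.000-0.0007836j S between n1,n0
  Y(R3) = 0.0001664+0.000j S between n1,n2
  Y(R4) = 0.002242+0.000j S between n0,n2
  Y(L3) = 0.000-0.01697j S between n2,n3
  Y(R5) = 0.04525+0.000j S between n0,n3
  Y(R6) = 0.09615+0.000j S between n1,n3
  Y(R7) = 0.7519+0.000j S between n2,n4
  Y(R8) = 0.09259+0.000j S between n2,n1
  Y(R9) = 0.002092+0.000j S between n0,n3
  Y(R10) = 0.001060+0.000j S between n2,n0
  Y(R11) = 0.002119+0.000j S between n0,n1
  Y(L4) = 0.000-0.0004248j S between n4,n0
  I2: injects 0.111 A into n3 (from n0)
Assemble and solve the 4×4 MNA system:
  V(n1)=2.052+0.05497j  V(n2)=2.042+0.04900j  V(n3)=2.109+0.04647j  V(n4)=2.049+0.04984j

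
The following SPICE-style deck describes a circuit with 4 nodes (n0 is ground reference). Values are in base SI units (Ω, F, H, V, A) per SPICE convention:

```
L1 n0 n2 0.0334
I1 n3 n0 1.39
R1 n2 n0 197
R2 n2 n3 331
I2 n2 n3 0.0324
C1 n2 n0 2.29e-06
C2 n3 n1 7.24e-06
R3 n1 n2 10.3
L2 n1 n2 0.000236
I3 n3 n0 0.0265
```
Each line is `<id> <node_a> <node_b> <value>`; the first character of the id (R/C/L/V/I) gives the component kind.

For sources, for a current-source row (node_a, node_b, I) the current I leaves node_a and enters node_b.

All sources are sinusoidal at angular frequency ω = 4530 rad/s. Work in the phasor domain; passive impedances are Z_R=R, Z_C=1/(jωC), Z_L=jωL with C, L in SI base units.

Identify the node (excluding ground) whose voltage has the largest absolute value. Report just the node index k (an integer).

Apply KCL at each of the 3 non-ground nodes and solve the resulting linear system.
Node n1: branches {C2, R3, L2} → V_1 = -180.1+132.0j
Node n2: branches {L1, R1, R2, I2, C1, R3, L2} → V_2 = -180.0+133.5j
Node n3: branches {I1, R2, I2, C2, I3} → V_3 = -183.8+173.9j

3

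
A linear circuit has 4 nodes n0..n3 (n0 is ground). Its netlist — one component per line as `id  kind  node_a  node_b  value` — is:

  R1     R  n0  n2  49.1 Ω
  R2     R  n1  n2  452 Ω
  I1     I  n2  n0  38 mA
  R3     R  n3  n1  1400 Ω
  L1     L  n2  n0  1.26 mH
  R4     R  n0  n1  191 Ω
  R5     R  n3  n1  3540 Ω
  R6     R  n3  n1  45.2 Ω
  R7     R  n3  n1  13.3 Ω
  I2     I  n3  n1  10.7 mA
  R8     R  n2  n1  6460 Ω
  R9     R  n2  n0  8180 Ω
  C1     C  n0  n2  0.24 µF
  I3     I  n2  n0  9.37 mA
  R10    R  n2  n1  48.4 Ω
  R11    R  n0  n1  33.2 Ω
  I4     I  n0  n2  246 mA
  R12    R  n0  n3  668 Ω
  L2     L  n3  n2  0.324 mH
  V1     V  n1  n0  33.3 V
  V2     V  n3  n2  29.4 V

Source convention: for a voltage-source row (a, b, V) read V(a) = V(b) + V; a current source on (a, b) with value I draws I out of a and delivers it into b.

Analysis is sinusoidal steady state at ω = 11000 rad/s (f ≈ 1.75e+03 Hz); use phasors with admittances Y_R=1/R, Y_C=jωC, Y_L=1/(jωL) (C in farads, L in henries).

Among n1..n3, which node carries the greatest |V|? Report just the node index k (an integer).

3

Apply KCL at each of the 3 non-ground nodes and solve the resulting linear system.
Node n1: branches {R2, R3, R4, R5, R6, R7, I2, R8, R10, R11, V1} → V_1 = 33.30+0.000j
Node n2: branches {R1, R2, I1, L1, R8, R9, C1, I3, R10, I4, L2, V2} → V_2 = 7.310+3.545j
Node n3: branches {R3, R5, R6, R7, I2, R12, L2, V2} → V_3 = 36.71+3.545j
Source currents: i(V1)=-1.430+0.4302j, i(V2)=-0.4009+7.895j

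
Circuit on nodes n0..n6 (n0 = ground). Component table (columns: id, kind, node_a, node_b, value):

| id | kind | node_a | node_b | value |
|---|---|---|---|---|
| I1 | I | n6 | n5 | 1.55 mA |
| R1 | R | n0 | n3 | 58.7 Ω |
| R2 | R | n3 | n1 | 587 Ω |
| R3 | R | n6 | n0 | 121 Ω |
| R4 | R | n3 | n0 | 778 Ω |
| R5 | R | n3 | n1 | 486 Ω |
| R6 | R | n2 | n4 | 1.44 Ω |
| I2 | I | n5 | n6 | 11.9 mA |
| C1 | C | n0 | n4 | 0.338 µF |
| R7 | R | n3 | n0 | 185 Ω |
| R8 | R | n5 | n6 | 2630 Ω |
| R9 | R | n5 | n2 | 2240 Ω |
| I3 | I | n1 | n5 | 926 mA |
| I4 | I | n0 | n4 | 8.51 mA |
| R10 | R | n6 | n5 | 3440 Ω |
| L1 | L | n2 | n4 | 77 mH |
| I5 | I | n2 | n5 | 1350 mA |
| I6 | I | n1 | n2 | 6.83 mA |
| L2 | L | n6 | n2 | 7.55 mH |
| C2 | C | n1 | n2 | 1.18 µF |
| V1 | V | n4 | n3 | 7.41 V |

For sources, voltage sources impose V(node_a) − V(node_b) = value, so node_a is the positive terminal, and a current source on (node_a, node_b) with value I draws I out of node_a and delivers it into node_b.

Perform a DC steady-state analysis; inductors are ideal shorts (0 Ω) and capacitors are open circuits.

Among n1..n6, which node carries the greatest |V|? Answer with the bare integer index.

MNA unknowns: 6 node voltages V₁..V_6 plus 3 source currents (L1, L2, V1)
I1: z[6]−=0.00155, z[5]+=0.00155
R1: Y=0.01704 on G[0,3]
R2: Y=0.001704 on G[3,1]
R3: Y=0.008264 on G[6,0]
R4: Y=0.001285 on G[3,0]
R5: Y=0.002058 on G[3,1]
R6: Y=0.6944 on G[2,4]
I2: z[5]−=0.0119, z[6]+=0.0119
C1: Y=0.000 on G[0,4]
R7: Y=0.005405 on G[3,0]
R8: Y=0.0003802 on G[5,6]
R9: Y=0.0004464 on G[5,2]
I3: z[1]−=0.926, z[5]+=0.926
I4: z[0]−=0.00851, z[4]+=0.00851
R10: Y=0.0002907 on G[6,5]
L1: row V2−V4=0, i_L1 at 2,4
I5: z[2]−=1.35, z[5]+=1.35
I6: z[1]−=0.00683, z[2]+=0.00683
L2: row V6−V2=0, i_L2 at 6,2
C2: Y=0.000 on G[1,2]
V1: row V4−V3=7.41, i_V1 at 4,3
solve → V1=-249.7, V2=5.762, V3=-1.648, V4=5.762, V5=2033, V6=5.762
aux → i_L1=0.8852, i_L2=1.323, i_V1=0.8937

5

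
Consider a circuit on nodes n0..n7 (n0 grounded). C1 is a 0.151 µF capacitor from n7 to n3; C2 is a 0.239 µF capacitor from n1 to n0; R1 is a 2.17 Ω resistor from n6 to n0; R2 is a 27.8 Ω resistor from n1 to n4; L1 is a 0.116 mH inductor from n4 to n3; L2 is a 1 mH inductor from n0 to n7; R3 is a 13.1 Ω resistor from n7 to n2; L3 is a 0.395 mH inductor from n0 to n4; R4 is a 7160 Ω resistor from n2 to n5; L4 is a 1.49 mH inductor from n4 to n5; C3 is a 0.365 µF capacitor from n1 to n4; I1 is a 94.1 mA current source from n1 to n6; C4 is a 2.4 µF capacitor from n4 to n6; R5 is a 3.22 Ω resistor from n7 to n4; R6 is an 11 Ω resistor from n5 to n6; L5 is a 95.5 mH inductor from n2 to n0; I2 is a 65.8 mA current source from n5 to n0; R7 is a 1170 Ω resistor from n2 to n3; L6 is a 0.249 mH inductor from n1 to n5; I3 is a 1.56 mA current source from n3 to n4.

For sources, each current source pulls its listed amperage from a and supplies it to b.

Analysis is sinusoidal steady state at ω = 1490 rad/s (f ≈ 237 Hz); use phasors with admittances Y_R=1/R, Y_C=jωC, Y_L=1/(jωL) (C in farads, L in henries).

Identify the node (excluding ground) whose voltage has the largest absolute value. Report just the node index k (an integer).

1

Apply KCL at each of the 7 non-ground nodes and solve the resulting linear system.
Node n1: branches {C2, R2, C3, I1, L6} → V_1 = -0.1181-0.3996j
Node n2: branches {R3, R4, L5, R7} → V_2 = 0.02371-0.02119j
Node n3: branches {C1, L1, R7, I3} → V_3 = -0.02571-0.07142j
Node n4: branches {R2, L1, L3, L4, C3, C4, R5, I3} → V_4 = -0.02570-0.07115j
Node n5: branches {R4, L4, R6, I2, L6} → V_5 = -0.1137-0.3658j
Node n6: branches {R1, I1, C4, R6} → V_6 = 0.1519-0.06143j
Node n7: branches {C1, L2, R3, R5} → V_7 = 0.02256-0.02218j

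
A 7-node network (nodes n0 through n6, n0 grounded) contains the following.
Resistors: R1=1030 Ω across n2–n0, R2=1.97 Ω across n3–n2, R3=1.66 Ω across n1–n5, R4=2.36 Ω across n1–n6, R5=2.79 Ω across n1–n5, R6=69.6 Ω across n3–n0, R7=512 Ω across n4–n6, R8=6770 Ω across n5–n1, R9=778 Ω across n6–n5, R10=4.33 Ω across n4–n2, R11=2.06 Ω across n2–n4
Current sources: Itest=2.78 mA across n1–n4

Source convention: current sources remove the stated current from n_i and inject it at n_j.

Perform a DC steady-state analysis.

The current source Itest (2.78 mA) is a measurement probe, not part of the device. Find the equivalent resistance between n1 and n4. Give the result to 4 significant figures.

R_eq = 514.4 Ω

Element admittances at DC:
  Y(R1) = 0.0009709 S between n2,n0
  Y(R2) = 0.5076 S between n3,n2
  Y(R3) = 0.6024 S between n1,n5
  Y(R4) = 0.4237 S between n1,n6
  Y(R5) = 0.3584 S between n1,n5
  Y(R6) = 0.01437 S between n3,n0
  Y(R7) = 0.001953 S between n4,n6
  Y(R8) = 0.0001477 S between n5,n1
  Y(R9) = 0.001285 S between n6,n5
  Y(R10) = 0.2309 S between n4,n2
  Y(R11) = 0.4854 S between n2,n4
  Itest: injects 0.00278 A into n4 (from n1)
Assemble and solve the 6×6 MNA system:
  V(n1)=-1.430  V(n2)=0.000  V(n3)=0.000  V(n4)=0.000  V(n5)=-1.430  V(n6)=-1.423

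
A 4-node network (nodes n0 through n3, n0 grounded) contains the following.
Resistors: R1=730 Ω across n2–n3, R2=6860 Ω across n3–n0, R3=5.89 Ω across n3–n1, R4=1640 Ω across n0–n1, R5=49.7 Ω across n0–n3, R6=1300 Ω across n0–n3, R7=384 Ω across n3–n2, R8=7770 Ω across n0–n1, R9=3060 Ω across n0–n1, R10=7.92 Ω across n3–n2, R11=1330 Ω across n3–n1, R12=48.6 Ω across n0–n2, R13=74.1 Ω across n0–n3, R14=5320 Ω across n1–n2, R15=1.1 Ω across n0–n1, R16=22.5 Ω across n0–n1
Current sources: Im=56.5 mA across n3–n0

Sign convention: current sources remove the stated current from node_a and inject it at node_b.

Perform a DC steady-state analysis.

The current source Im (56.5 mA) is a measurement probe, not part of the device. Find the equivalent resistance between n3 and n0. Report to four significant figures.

R_eq = 5.074 Ω

Element admittances at DC:
  Y(R1) = 0.001370 S between n2,n3
  Y(R2) = 0.0001458 S between n3,n0
  Y(R3) = 0.1698 S between n3,n1
  Y(R4) = 0.0006098 S between n0,n1
  Y(R5) = 0.02012 S between n0,n3
  Y(R6) = 0.0007692 S between n0,n3
  Y(R7) = 0.002604 S between n3,n2
  Y(R8) = 0.0001287 S between n0,n1
  Y(R9) = 0.0003268 S between n0,n1
  Y(R10) = 0.1263 S between n3,n2
  Y(R11) = 0.0007519 S between n3,n1
  Y(R12) = 0.02058 S between n0,n2
  Y(R13) = 0.01350 S between n0,n3
  Y(R14) = 0.0001880 S between n1,n2
  Y(R15) = 0.9091 S between n0,n1
  Y(R16) = 0.04444 S between n0,n1
  Im: injects 0.0565 A into n0 (from n3)
Assemble and solve the 3×3 MNA system:
  V(n1)=-0.04349  V(n2)=-0.2473  V(n3)=-0.2867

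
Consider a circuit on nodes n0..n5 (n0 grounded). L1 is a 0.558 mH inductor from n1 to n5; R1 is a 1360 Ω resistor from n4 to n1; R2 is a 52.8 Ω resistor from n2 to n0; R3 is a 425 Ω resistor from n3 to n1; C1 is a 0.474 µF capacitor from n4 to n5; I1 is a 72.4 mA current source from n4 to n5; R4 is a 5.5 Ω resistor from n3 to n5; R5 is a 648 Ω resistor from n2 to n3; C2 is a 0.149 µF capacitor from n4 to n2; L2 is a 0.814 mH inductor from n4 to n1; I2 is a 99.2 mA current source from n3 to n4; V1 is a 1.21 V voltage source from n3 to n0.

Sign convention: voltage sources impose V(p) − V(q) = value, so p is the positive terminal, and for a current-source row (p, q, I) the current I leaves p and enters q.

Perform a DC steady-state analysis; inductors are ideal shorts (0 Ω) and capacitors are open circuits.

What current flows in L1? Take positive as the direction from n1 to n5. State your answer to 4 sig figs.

Apply KCL at each of the 5 non-ground nodes and solve the resulting linear system.
Node n1: branches {L1, R1, R3, L2} → V_1 = 1.749
Node n2: branches {R2, R5, C2} → V_2 = 0.09116
Node n3: branches {R3, R4, R5, I2, V1} → V_3 = 1.210
Node n4: branches {R1, C1, I1, C2, L2, I2} → V_4 = 1.749
Node n5: branches {L1, C1, I1, R4} → V_5 = 1.749
Source currents: i(L1)=0.02553, i(L2)=0.02680, i(V1)=-0.001727

0.02553 A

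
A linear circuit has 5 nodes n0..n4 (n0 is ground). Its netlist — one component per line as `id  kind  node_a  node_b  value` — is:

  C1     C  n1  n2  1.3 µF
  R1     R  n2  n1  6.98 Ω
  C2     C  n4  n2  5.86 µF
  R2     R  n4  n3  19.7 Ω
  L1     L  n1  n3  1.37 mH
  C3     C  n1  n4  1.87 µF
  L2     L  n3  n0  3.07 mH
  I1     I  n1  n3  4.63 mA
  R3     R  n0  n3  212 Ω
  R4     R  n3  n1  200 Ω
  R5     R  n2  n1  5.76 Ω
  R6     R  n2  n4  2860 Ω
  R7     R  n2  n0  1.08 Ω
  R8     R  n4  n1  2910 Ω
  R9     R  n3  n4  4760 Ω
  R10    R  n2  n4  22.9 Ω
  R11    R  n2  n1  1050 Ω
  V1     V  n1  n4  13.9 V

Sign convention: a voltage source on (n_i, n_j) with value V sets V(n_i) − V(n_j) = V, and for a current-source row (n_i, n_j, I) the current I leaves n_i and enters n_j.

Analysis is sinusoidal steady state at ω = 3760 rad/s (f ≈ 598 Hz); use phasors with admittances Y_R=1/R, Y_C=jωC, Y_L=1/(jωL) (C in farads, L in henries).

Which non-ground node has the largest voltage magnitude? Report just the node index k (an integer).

MNA unknowns: 4 node voltages V₁..V_4 plus 1 source current (V1)
C1: Y=0.000+0.004888j on G[1,2]
R1: Y=0.1433+0.000j on G[2,1]
C2: Y=0.000+0.02203j on G[4,2]
R2: Y=0.05076+0.000j on G[4,3]
L1: Y=0.000-0.1941j on G[1,3]
C3: Y=0.000+0.007031j on G[1,4]
L2: Y=0.000-0.08663j on G[3,0]
I1: z[1]−=0.00463, z[3]+=0.00463
R3: Y=0.004717+0.000j on G[0,3]
R4: Y=0.005000+0.000j on G[3,1]
R5: Y=0.1736+0.000j on G[2,1]
R6: Y=0.0003497+0.000j on G[2,4]
R7: Y=0.9259+0.000j on G[2,0]
R8: Y=0.0003436+0.000j on G[4,1]
R9: Y=0.0002101+0.000j on G[3,4]
R10: Y=0.04367+0.000j on G[2,4]
R11: Y=0.0009524+0.000j on G[2,1]
V1: row V1−V4=13.9, i_V1 at 1,4
solve → V1=2.258+1.055j, V2=0.1395+0.1030j, V3=1.017-1.547j, V4=-11.64+1.055j
aux → i_V1=-1.190-0.1828j

4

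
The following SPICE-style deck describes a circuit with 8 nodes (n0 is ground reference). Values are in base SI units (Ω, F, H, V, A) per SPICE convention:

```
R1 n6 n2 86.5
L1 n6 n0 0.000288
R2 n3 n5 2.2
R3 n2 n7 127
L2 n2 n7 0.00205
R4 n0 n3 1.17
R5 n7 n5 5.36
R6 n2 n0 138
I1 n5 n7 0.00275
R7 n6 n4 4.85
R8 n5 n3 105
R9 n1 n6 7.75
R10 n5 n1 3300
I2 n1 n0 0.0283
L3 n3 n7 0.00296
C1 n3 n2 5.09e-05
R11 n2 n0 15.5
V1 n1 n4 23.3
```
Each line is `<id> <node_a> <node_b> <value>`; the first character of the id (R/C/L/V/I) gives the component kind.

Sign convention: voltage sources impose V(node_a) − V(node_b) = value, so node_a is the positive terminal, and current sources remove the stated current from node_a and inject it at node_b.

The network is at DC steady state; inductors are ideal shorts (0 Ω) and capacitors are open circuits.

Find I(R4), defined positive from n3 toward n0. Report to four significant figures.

0.003928 A

MNA unknowns: 7 node voltages V₁..V_7 plus 4 source currents (L1, L2, L3, V1)
R1: Y=0.01156 on G[6,2]
L1: row V6−V0=0, i_L1 at 6,0
R2: Y=0.4545 on G[3,5]
R3: Y=0.007874 on G[2,7]
L2: row V2−V7=0, i_L2 at 2,7
R4: Y=0.8547 on G[0,3]
R5: Y=0.1866 on G[7,5]
R6: Y=0.007246 on G[2,0]
I1: z[5]−=0.00275, z[7]+=0.00275
R7: Y=0.2062 on G[6,4]
R8: Y=0.009524 on G[5,3]
R9: Y=0.1290 on G[1,6]
R10: Y=0.0003030 on G[5,1]
I2: z[1]−=0.0283, z[0]+=0.0283
L3: row V3−V7=0, i_L3 at 3,7
C1: Y=0.000 on G[3,2]
R11: Y=0.06452 on G[2,0]
V1: row V1−V4=23.3, i_V1 at 1,4
solve → V1=14.23, V2=0.004596, V3=0.004596, V4=-9.066, V5=0.006996, V6=0.000, V7=0.004596
aux → i_L1=-0.03256, i_L2=-0.0003830, i_L3=-0.002815, i_V1=-1.869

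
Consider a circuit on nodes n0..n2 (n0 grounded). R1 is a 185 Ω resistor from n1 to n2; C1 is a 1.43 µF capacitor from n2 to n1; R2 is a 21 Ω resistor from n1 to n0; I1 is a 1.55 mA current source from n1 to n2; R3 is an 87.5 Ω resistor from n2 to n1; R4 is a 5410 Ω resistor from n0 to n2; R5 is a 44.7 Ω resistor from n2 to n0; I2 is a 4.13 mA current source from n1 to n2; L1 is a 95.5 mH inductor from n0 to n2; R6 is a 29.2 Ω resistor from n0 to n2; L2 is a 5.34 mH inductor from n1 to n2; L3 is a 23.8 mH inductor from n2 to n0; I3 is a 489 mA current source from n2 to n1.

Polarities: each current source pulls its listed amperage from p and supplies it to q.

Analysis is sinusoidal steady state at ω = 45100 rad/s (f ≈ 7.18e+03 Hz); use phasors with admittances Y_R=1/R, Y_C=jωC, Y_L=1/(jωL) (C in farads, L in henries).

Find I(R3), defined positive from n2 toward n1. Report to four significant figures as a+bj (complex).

Apply KCL at each of the 2 non-ground nodes and solve the resulting linear system.
Node n1: branches {R1, C1, R2, I1, R3, I2, L2, I3} → V_1 = 2.039-2.925j
Node n2: branches {R1, C1, I1, R3, R4, R5, I2, L1, R6, L2, L3, I3} → V_2 = -1.759+2.416j

-0.04341+0.06104j A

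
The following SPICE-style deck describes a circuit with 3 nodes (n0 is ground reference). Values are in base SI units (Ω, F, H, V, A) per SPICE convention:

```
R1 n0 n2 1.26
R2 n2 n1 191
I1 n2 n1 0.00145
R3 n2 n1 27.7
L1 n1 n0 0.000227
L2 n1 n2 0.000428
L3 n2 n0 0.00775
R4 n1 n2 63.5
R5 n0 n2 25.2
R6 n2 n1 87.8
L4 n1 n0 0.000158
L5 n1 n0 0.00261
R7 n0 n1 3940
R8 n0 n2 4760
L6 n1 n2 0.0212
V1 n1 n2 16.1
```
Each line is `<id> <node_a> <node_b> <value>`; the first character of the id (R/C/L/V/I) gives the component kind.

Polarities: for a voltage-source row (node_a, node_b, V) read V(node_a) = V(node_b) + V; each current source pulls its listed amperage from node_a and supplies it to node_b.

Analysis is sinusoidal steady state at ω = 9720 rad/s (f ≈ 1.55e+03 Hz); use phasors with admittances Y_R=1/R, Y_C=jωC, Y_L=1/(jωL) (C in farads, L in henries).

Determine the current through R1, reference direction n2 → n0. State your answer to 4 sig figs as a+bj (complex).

-8.315+5.989j A

Apply KCL at each of the 2 non-ground nodes and solve the resulting linear system.
Node n1: branches {R2, I1, R3, L1, L2, R4, R6, L4, L5, R7, L6, V1} → V_1 = 5.623+7.546j
Node n2: branches {R1, R2, I1, R3, L2, L3, R4, R5, R6, R8, L6, V1} → V_2 = -10.48+7.546j
Source currents: i(V1)=-9.734+10.38j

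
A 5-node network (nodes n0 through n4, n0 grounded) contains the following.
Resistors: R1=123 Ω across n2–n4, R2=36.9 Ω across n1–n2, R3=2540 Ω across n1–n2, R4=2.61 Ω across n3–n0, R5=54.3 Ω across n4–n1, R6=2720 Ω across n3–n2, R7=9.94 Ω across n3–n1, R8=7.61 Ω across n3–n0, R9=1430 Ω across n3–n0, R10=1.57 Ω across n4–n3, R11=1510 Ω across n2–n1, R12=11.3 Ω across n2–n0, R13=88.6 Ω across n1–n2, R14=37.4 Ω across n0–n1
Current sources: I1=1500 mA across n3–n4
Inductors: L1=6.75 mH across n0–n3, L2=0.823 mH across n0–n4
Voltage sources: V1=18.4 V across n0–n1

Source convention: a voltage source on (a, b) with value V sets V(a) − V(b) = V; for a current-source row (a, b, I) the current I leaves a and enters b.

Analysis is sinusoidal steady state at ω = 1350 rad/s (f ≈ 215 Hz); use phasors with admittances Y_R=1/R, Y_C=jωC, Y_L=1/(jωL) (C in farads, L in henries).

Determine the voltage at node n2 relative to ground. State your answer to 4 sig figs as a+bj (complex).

MNA unknowns: 4 node voltages V₁..V_4 plus 1 source current (V1)
R1: Y=0.008130+0.000j on G[2,4]
R2: Y=0.02710+0.000j on G[1,2]
R3: Y=0.0003937+0.000j on G[1,2]
R4: Y=0.3831+0.000j on G[3,0]
R5: Y=0.01842+0.000j on G[4,1]
R6: Y=0.0003676+0.000j on G[3,2]
R7: Y=0.1006+0.000j on G[3,1]
R8: Y=0.1314+0.000j on G[3,0]
R9: Y=0.0006993+0.000j on G[3,0]
R10: Y=0.6369+0.000j on G[4,3]
I1: z[3]−=1.5, z[4]+=1.5
L1: Y=0.000-0.1097j on G[0,3]
R11: Y=0.0006623+0.000j on G[2,1]
L2: Y=0.000-0.9000j on G[0,4]
R12: Y=0.08850+0.000j on G[2,0]
R13: Y=0.01129+0.000j on G[1,2]
R14: Y=0.02674+0.000j on G[0,1]
V1: row V0−V1=18.4, i_V1 at 0,1
solve → V1=-18.40+0.000j, V2=-5.330-0.03695j, V3=-2.659-0.5357j, V4=-0.05978-0.5958j
aux → i_V1=-2.929+0.06632j

-5.330-0.03695j V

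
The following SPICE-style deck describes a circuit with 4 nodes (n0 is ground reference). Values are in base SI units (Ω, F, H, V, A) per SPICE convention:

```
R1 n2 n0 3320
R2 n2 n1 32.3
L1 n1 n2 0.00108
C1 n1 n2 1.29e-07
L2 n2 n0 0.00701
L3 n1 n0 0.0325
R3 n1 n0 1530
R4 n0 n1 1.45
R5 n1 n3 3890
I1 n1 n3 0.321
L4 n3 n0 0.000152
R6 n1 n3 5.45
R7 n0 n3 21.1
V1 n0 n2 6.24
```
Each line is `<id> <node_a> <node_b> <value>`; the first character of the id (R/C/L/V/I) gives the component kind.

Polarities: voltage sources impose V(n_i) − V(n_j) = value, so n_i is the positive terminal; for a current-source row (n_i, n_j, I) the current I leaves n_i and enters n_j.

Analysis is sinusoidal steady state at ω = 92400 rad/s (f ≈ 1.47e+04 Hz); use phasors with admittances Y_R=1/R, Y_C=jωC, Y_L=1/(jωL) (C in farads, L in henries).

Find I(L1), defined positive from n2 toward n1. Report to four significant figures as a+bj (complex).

Element admittances at ω=92400 rad/s:
  Y(R1) = 0.0003012+0.000j S between n2,n0
  Y(R2) = 0.03096+0.000j S between n2,n1
  Y(L1) = 0.000-0.01002j S between n1,n2
  Y(C1) = 0.000+0.01192j S between n1,n2
  Y(L2) = 0.000-0.001544j S between n2,n0
  Y(L3) = 0.000-0.0003330j S between n1,n0
  Y(R3) = 0.0006536+0.000j S between n1,n0
  Y(R4) = 0.6897+0.000j S between n0,n1
  Y(R5) = 0.0002571+0.000j S between n1,n3
  I1: injects 0.321 A into n3 (from n1)
  Y(L4) = 0.000-0.07120j S between n3,n0
  Y(R6) = 0.1835+0.000j S between n1,n3
  Y(R7) = 0.04739+0.000j S between n0,n3
  V1: constraint V(n0)−V(n2) = 6.24
Assemble and solve the 4×4 MNA system:
  V(n1)=-0.3674+0.05887j  V(n2)=-6.240+0.000j  V(n3)=0.9885+0.3513j
  i(V1)=-0.1836-0.003340j

-0.0005899+0.05885j A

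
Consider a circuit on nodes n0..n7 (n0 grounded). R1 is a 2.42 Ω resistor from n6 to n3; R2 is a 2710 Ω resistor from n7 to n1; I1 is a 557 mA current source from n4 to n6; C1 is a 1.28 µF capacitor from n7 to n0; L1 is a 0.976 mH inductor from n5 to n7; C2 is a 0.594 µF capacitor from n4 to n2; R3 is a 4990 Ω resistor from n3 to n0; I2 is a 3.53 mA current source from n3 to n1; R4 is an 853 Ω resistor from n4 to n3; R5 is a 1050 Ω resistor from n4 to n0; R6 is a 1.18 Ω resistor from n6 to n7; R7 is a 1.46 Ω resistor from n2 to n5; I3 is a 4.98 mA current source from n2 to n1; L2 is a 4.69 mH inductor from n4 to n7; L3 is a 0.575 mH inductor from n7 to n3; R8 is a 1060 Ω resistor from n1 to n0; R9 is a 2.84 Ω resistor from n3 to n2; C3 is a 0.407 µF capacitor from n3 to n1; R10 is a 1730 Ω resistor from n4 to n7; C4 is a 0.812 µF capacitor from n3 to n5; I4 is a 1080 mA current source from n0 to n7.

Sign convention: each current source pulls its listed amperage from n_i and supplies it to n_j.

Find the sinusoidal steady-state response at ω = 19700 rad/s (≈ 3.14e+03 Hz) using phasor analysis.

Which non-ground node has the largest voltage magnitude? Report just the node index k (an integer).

4

MNA unknowns: 7 node voltages V₁..V_7
R1: Y=0.4132+0.000j on G[6,3]
R2: Y=0.0003690+0.000j on G[7,1]
I1: z[4]−=0.557, z[6]+=0.557
C1: Y=0.000+0.02522j on G[7,0]
L1: Y=0.000-0.05201j on G[5,7]
C2: Y=0.000+0.01170j on G[4,2]
R3: Y=0.0002004+0.000j on G[3,0]
I2: z[3]−=0.00353, z[1]+=0.00353
R4: Y=0.001172+0.000j on G[4,3]
R5: Y=0.0009524+0.000j on G[4,0]
R6: Y=0.8475+0.000j on G[6,7]
R7: Y=0.6849+0.000j on G[2,5]
I3: z[2]−=0.00498, z[1]+=0.00498
L2: Y=0.000-0.01082j on G[4,7]
L3: Y=0.000-0.08828j on G[7,3]
R8: Y=0.0009434+0.000j on G[1,0]
R9: Y=0.3521+0.000j on G[3,2]
C3: Y=0.000+0.008018j on G[3,1]
R10: Y=0.0005780+0.000j on G[4,7]
C4: Y=0.000+0.01600j on G[3,5]
I4: z[0]−=1.08, z[7]+=1.08
solve → V1=9.034-52.80j, V2=1.532-57.84j, V3=2.592-53.13j, V4=-141.9+11.62j, V5=2.181-57.82j, V6=2.608-49.57j, V7=1.959-47.83j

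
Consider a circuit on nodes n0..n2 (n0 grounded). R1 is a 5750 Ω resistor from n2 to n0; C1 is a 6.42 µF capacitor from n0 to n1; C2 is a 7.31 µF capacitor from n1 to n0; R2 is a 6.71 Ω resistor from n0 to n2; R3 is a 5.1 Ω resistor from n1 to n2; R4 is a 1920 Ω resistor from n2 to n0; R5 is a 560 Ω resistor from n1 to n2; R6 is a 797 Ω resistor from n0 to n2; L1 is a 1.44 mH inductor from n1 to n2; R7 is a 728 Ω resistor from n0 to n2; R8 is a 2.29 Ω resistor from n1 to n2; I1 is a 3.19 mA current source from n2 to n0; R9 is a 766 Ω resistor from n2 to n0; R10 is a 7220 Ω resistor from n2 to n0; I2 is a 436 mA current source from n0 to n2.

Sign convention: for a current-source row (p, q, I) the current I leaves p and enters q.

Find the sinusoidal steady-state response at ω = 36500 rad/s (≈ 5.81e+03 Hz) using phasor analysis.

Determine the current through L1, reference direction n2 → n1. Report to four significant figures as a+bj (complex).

0.002675-0.009793j A

Apply KCL at each of the 2 non-ground nodes and solve the resulting linear system.
Node n1: branches {C1, C2, R3, R5, L1, R8} → V_1 = 0.1585-0.6570j
Node n2: branches {R1, R2, R3, R4, R5, R6, L1, R7, R8, I1, R9, R10, I2} → V_2 = 0.6732-0.5164j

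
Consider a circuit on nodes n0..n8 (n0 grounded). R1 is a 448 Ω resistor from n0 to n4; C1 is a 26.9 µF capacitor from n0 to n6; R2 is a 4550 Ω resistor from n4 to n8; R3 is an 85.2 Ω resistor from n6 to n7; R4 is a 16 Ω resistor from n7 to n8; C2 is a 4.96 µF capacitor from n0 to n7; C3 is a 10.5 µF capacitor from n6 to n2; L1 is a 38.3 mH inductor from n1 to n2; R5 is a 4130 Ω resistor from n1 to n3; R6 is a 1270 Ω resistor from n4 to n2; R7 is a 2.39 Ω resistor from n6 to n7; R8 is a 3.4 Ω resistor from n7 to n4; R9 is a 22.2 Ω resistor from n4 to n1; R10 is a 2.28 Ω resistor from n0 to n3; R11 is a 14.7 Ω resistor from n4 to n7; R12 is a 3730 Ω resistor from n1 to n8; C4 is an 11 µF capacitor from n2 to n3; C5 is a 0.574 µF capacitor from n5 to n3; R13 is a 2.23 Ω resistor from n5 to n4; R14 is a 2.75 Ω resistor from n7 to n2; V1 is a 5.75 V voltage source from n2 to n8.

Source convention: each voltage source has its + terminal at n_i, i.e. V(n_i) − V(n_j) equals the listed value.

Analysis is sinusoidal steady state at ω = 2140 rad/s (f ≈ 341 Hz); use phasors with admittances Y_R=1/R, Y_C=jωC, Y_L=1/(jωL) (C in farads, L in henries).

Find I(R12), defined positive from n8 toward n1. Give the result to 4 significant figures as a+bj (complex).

-0.001326+5.019e-05j A

Apply KCL at each of the 8 non-ground nodes and solve the resulting linear system.
Node n1: branches {L1, R5, R9, R12} → V_1 = -0.1891-0.2672j
Node n2: branches {C3, L1, R6, C4, R14, V1} → V_2 = 0.6154-0.08005j
Node n3: branches {R5, R10, C4, C5} → V_3 = 0.006136+0.03192j
Node n4: branches {R1, R2, R6, R8, R9, R11, R13} → V_4 = -0.2114-0.05207j
Node n5: branches {C5, R13} → V_5 = -0.2116-0.05147j
Node n6: branches {C1, R3, C3, R7} → V_6 = -0.2018+0.04340j
Node n7: branches {R3, R4, C2, R7, R8, R11, R14} → V_7 = -0.2140-0.02629j
Node n8: branches {R2, R4, R12, V1} → V_8 = -5.135-0.08005j
Source currents: i(V1)=-0.3099-0.003316j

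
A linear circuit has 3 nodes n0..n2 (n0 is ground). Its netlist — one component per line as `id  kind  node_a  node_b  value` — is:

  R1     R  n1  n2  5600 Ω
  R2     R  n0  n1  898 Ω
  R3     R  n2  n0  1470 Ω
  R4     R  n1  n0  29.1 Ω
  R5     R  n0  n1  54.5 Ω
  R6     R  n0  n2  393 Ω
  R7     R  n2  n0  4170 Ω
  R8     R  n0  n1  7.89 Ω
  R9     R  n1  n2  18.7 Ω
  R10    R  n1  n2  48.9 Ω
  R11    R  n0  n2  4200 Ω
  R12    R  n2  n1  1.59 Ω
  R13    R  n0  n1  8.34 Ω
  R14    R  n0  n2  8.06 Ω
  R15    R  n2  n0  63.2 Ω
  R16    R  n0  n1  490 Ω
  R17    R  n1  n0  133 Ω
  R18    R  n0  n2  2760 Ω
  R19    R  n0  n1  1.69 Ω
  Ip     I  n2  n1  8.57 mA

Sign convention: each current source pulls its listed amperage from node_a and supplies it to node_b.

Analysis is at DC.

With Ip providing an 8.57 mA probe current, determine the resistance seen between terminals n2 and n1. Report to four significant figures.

R_eq = 1.209 Ω

MNA unknowns: 2 node voltages V₁..V_2
R1: Y=0.0001786 on G[1,2]
R2: Y=0.001114 on G[0,1]
R3: Y=0.0006803 on G[2,0]
R4: Y=0.03436 on G[1,0]
R5: Y=0.01835 on G[0,1]
R6: Y=0.002545 on G[0,2]
R7: Y=0.0002398 on G[2,0]
R8: Y=0.1267 on G[0,1]
R9: Y=0.05348 on G[1,2]
R10: Y=0.02045 on G[1,2]
R11: Y=0.0002381 on G[0,2]
R12: Y=0.6289 on G[2,1]
R13: Y=0.1199 on G[0,1]
R14: Y=0.1241 on G[0,2]
R15: Y=0.01582 on G[2,0]
R16: Y=0.002041 on G[0,1]
R17: Y=0.007519 on G[1,0]
R18: Y=0.0003623 on G[0,2]
R19: Y=0.5917 on G[0,1]
Ip: z[2]−=0.00857, z[1]+=0.00857
solve → V1=0.001426, V2=-0.008934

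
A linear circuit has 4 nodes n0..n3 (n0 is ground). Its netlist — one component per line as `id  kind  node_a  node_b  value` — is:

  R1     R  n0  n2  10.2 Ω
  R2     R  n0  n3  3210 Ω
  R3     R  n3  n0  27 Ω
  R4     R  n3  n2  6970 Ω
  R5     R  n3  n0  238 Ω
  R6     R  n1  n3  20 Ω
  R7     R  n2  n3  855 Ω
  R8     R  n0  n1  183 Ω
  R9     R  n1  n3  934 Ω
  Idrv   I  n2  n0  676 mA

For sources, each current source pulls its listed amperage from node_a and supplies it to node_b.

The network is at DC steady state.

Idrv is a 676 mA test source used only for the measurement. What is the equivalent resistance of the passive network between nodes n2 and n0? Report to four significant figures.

Element admittances at DC:
  Y(R1) = 0.09804 S between n0,n2
  Y(R2) = 0.0003115 S between n0,n3
  Y(R3) = 0.03704 S between n3,n0
  Y(R4) = 0.0001435 S between n3,n2
  Y(R5) = 0.004202 S between n3,n0
  Y(R6) = 0.05000 S between n1,n3
  Y(R7) = 0.001170 S between n2,n3
  Y(R8) = 0.005464 S between n0,n1
  Y(R9) = 0.001071 S between n1,n3
  Idrv: injects 0.676 A into n0 (from n2)
Assemble and solve the 3×3 MNA system:
  V(n1)=-0.1689  V(n2)=-6.807  V(n3)=-0.1870

R_eq = 10.07 Ω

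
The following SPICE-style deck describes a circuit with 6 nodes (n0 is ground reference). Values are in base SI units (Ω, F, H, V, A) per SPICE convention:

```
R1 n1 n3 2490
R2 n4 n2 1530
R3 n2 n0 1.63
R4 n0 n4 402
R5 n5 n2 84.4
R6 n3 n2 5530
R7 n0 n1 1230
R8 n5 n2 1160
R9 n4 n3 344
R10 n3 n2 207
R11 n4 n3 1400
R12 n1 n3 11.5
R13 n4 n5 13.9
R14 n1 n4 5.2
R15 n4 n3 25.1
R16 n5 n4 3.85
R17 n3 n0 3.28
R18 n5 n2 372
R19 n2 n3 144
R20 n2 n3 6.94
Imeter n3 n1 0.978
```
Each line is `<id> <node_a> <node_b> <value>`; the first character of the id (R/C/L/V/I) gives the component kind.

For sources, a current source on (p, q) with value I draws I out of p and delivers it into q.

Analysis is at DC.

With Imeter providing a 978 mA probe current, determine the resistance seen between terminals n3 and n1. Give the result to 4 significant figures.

R_eq = 7.453 Ω

MNA unknowns: 5 node voltages V₁..V_5
R1: Y=0.0004016 on G[1,3]
R2: Y=0.0006536 on G[4,2]
R3: Y=0.6135 on G[2,0]
R4: Y=0.002488 on G[0,4]
R5: Y=0.01185 on G[5,2]
R6: Y=0.0001808 on G[3,2]
R7: Y=0.0008130 on G[0,1]
R8: Y=0.0008621 on G[5,2]
R9: Y=0.002907 on G[4,3]
R10: Y=0.004831 on G[3,2]
R11: Y=0.0007143 on G[4,3]
R12: Y=0.08696 on G[1,3]
R13: Y=0.07194 on G[4,5]
R14: Y=0.1923 on G[1,4]
R15: Y=0.03984 on G[4,3]
R16: Y=0.2597 on G[5,4]
R17: Y=0.3049 on G[3,0]
R18: Y=0.002688 on G[5,2]
R19: Y=0.006944 on G[2,3]
R20: Y=0.1441 on G[2,3]
Imeter: z[3]−=0.978, z[1]+=0.978
solve → V1=7.094, V2=0.06593, V3=-0.1952, V4=5.349, V5=5.115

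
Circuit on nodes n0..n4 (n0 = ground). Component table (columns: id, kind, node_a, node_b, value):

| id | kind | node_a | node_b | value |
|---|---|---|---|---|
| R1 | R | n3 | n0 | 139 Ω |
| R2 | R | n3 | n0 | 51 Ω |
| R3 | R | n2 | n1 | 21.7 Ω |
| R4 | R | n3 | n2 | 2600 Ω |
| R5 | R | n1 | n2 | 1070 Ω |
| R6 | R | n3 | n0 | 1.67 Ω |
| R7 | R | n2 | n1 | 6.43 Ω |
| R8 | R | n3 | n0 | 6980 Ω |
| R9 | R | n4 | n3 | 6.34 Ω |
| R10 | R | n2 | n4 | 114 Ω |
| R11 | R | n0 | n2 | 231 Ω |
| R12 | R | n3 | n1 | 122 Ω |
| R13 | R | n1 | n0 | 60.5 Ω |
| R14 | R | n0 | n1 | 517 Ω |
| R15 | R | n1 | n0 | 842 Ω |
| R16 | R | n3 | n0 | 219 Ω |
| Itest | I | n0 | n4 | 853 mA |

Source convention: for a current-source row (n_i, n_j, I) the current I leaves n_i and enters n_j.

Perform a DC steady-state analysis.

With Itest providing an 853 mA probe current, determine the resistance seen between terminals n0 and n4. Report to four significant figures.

R_eq = 7.549 Ω

Apply KCL at each of the 4 non-ground nodes and solve the resulting linear system.
Node n1: branches {R3, R5, R7, R12, R13, R14, R15} → V_1 = 1.581
Node n2: branches {R3, R4, R5, R7, R10, R11} → V_2 = 1.746
Node n3: branches {R1, R2, R4, R6, R8, R9, R12, R16} → V_3 = 1.292
Node n4: branches {R9, R10, Itest} → V_4 = 6.439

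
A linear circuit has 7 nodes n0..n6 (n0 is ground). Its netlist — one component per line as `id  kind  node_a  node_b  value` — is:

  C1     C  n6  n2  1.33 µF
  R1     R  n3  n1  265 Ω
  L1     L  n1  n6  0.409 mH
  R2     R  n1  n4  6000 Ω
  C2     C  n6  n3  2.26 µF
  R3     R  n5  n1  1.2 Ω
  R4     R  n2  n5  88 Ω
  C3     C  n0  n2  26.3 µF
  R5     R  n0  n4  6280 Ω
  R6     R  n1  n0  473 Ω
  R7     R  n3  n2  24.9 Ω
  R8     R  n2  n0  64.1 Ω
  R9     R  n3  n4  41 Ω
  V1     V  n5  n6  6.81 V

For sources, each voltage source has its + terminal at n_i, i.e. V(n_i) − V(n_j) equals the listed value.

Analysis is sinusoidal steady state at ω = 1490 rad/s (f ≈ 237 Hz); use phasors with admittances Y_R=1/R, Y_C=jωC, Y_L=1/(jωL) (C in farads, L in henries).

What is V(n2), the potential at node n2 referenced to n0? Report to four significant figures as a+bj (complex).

Element admittances at ω=1490 rad/s:
  Y(C1) = 0.000+0.001982j S between n6,n2
  Y(R1) = 0.003774+0.000j S between n3,n1
  Y(L1) = 0.000-1.641j S between n1,n6
  Y(R2) = 0.0001667+0.000j S between n1,n4
  Y(C2) = 0.000+0.003367j S between n6,n3
  Y(R3) = 0.8333+0.000j S between n5,n1
  Y(R4) = 0.01136+0.000j S between n2,n5
  Y(C3) = 0.000+0.03919j S between n0,n2
  Y(R5) = 0.0001592+0.000j S between n0,n4
  Y(R6) = 0.002114+0.000j S between n1,n0
  Y(R7) = 0.04016+0.000j S between n3,n2
  Y(R8) = 0.01560+0.000j S between n2,n0
  Y(R9) = 0.02439+0.000j S between n3,n4
  V1: constraint V(n5)−V(n6) = 6.81
Assemble and solve the 7×7 MNA system:
  V(n1)=-3.509+3.012j  V(n2)=-0.07374-0.2204j  V(n3)=-0.4196-0.2743j  V(n4)=-0.4378-0.2504j  V(n5)=1.891+0.2582j  V(n6)=-4.919+0.2582j
  i(V1)=-4.522+2.290j

-0.07374-0.2204j V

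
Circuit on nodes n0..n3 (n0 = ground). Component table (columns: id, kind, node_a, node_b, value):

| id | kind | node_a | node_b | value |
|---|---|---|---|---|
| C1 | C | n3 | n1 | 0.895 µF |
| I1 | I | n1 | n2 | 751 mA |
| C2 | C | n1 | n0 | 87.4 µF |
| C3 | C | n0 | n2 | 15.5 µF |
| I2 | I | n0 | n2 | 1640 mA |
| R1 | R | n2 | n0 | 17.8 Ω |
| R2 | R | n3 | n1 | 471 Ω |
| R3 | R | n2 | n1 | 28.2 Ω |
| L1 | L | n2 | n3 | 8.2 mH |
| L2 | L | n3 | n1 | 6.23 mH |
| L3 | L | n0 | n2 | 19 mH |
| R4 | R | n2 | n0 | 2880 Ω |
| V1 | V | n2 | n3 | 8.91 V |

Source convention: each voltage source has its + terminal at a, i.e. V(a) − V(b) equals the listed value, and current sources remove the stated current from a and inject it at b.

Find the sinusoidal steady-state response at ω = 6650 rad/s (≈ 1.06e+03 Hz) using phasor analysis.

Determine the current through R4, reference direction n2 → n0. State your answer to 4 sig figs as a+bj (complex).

0.005059-0.004558j A

Apply KCL at each of the 3 non-ground nodes and solve the resulting linear system.
Node n1: branches {C1, I1, C2, R2, R3, L2} → V_1 = -1.109+0.7448j
Node n2: branches {I1, C3, I2, R1, R3, L1, L3, R4, V1} → V_2 = 14.57-13.13j
Node n3: branches {C1, R2, L1, L2, V1} → V_3 = 5.661-13.13j
Source currents: i(V1)=-0.2379+0.01083j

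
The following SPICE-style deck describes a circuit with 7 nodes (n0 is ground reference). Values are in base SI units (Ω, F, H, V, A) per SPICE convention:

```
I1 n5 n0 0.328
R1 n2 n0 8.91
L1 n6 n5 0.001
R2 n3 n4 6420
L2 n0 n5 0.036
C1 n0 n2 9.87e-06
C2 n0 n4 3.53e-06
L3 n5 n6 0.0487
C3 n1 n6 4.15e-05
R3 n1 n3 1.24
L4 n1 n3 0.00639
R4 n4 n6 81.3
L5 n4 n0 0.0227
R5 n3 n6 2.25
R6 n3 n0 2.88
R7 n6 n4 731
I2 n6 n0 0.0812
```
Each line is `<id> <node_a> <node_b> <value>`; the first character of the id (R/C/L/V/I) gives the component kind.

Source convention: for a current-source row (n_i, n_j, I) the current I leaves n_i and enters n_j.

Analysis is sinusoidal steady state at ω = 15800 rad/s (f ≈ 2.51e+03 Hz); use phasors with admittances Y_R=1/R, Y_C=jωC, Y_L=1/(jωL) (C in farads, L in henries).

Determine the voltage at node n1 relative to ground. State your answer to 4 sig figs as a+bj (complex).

MNA unknowns: 6 node voltages V₁..V_6
I1: z[5]−=0.328, z[0]+=0.328
R1: Y=0.1122+0.000j on G[2,0]
L1: Y=0.000-0.06329j on G[6,5]
R2: Y=0.0001558+0.000j on G[3,4]
L2: Y=0.000-0.001758j on G[0,5]
C1: Y=0.000+0.1559j on G[0,2]
C2: Y=0.000+0.05577j on G[0,4]
L3: Y=0.000-0.001300j on G[5,6]
C3: Y=0.000+0.6557j on G[1,6]
R3: Y=0.8065+0.000j on G[1,3]
L4: Y=0.000-0.009905j on G[1,3]
R4: Y=0.01230+0.000j on G[4,6]
L5: Y=0.000-0.002788j on G[4,0]
R5: Y=0.4444+0.000j on G[3,6]
R6: Y=0.3472+0.000j on G[3,0]
R7: Y=0.001368+0.000j on G[6,4]
I2: z[6]−=0.0812, z[0]+=0.0812
solve → V1=-1.352-0.1146j, V2=0.000+0.000j, V3=-1.097-0.0003095j, V4=-0.04607+0.3753j, V5=-1.450-4.748j, V6=-1.489+0.2010j

-1.352-0.1146j V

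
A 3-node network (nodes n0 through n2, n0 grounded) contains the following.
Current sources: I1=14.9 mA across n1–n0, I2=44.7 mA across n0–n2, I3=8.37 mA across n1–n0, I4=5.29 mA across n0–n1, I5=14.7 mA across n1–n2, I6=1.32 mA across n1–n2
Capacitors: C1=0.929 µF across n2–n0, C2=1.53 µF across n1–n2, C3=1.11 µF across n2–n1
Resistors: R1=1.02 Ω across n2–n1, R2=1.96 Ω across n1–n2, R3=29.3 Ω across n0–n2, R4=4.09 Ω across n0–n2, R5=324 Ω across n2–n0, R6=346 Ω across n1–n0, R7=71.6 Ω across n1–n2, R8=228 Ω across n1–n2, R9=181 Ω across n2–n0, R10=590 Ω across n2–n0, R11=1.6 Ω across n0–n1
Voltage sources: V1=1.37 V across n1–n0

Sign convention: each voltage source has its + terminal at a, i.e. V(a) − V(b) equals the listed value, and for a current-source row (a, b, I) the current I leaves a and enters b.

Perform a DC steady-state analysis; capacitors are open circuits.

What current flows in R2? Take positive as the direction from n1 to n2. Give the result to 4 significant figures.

0.09510 A

MNA unknowns: 2 node voltages V₁..V_2 plus 1 source current (V1)
I1: z[1]−=0.0149, z[0]+=0.0149
C1: Y=0.000 on G[2,0]
C2: Y=0.000 on G[1,2]
I2: z[0]−=0.0447, z[2]+=0.0447
R1: Y=0.9804 on G[2,1]
R2: Y=0.5102 on G[1,2]
R3: Y=0.03413 on G[0,2]
R4: Y=0.2445 on G[0,2]
I3: z[1]−=0.00837, z[0]+=0.00837
I4: z[0]−=0.00529, z[1]+=0.00529
C3: Y=0.000 on G[2,1]
R5: Y=0.003086 on G[2,0]
R6: Y=0.002890 on G[1,0]
I5: z[1]−=0.0147, z[2]+=0.0147
I6: z[1]−=0.00132, z[2]+=0.00132
R7: Y=0.01397 on G[1,2]
R8: Y=0.004386 on G[1,2]
R9: Y=0.005525 on G[2,0]
R10: Y=0.001695 on G[2,0]
R11: Y=0.6250 on G[0,1]
V1: row V1−V0=1.37, i_V1 at 1,0
solve → V1=1.370, V2=1.184
aux → i_V1=-1.175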